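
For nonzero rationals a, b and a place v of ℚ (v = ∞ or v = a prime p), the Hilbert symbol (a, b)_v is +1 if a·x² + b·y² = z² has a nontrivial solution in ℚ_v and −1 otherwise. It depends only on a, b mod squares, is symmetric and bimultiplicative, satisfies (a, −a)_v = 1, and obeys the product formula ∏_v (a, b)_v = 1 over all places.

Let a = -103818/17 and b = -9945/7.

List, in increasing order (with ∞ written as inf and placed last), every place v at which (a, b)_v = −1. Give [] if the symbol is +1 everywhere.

[3, inf]

(a, b) ≡ (-14586, -7735) mod (ℚ^×)²; places V = {2, 3, 5, 7, 11, 13, 17, ∞}.
(a,b)_2: α=1, β=0; u≡3, v≡1 (mod 8); ε(u)ε(v)=1·0, αω(v)=1·0, βω(u)=0·1; sum ≡ 0  ⇒  +1.
(a,b)_3: α=1, u≡1; β=2, v≡2 (mod 3); (1|3)=+1, (2|3)=-1; sign (−1)^0·+1^2·-1^1 = -1.
(a,b)_11: α=3, u≡9; β=0, v≡3 (mod 11); (9|11)=+1, (3|11)=+1; sign (−1)^0·+1^0·+1^3 = +1.
(a,b)_7: α=0, u≡2; β=-1, v≡2 (mod 7); (2|7)=+1, (2|7)=+1; sign (−1)^0·+1^-1·+1^0 = +1.
(a,b)_17: α=-1, u≡1; β=1, v≡16 (mod 17); (1|17)=+1, (16|17)=+1; sign (−1)^0·+1^1·+1^-1 = +1.
(a,b)_13: α=1, u≡12; β=1, v≡4 (mod 13); (12|13)=+1, (4|13)=+1; sign (−1)^0·+1^1·+1^1 = +1.
(a,b)_5: α=0, u≡1; β=1, v≡3 (mod 5); (1|5)=+1, (3|5)=-1; sign (−1)^0·+1^1·-1^0 = +1.
(a,b)_∞: sgn(-14586)=−, sgn(-7735)=−, so -1.
(-14586, -7735 / ℚ) ramifies at {3, ∞}: a division algebra.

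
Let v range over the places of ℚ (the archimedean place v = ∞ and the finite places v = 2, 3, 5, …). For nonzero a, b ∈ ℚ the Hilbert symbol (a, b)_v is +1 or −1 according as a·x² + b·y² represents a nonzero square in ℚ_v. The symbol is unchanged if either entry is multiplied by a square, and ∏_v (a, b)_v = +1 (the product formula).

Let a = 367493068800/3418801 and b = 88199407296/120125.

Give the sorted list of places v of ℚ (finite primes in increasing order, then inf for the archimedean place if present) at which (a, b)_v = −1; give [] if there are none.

Mod squares: a ≡ 78, b ≡ 55. Check v ∈ {∞, 2, 3, 5, 7, 11, 13, 31, 41, 43}.
v=2: v_2(a)=11, v_2(b)=6; units ≡ 7, 7 (mod 8); ε·ε+αω+βω = 1·1+11·0+6·0 ≡ 1  ⇒  (a,b)_2 = -1.
v=13: a=13^3·(≡7), b=13^2·(≡1) mod 13; (7|13)=-1, (1|13)=+1; (−1)^{3·2·6}·(-1)^2·(+1)^3 = +1.
v=3: a=3^3·(≡2), b=3^2·(≡1) mod 3; (2|3)=-1, (1|3)=+1; (−1)^{3·2·1}·(-1)^2·(+1)^3 = +1.
v=43: a=43^-4·(≡9), b=43^0·(≡18) mod 43; (9|43)=+1, (18|43)=-1; (−1)^{-4·0·21}·(+1)^0·(-1)^-4 = +1.
v=5: a=5^2·(≡2), b=5^-3·(≡1) mod 5; (2|5)=-1, (1|5)=+1; (−1)^{2·-3·2}·(-1)^-3·(+1)^2 = -1.
v=41: a=41^0·(≡32), b=41^2·(≡29) mod 41; (32|41)=+1, (29|41)=-1; (−1)^{0·2·20}·(+1)^2·(-1)^0 = +1.
v=7: a=7^0·(≡4), b=7^2·(≡3) mod 7; (4|7)=+1, (3|7)=-1; (−1)^{0·2·3}·(+1)^2·(-1)^0 = +1.
v=∞: 78 > 0 and 55 > 0  ⇒  (a,b)_∞ = +1.
v=31: a=31^0·(≡25), b=31^-2·(≡26) mod 31; (25|31)=+1, (26|31)=-1; (−1)^{0·-2·15}·(+1)^-2·(-1)^0 = +1.
v=11: a=11^2·(≡9), b=11^1·(≡1) mod 11; (9|11)=+1, (1|11)=+1; (−1)^{2·1·5}·(+1)^1·(+1)^2 = +1.
Ram(78, 55) = {2, 5}; no ℚ_2-point on the conic.

[2, 5]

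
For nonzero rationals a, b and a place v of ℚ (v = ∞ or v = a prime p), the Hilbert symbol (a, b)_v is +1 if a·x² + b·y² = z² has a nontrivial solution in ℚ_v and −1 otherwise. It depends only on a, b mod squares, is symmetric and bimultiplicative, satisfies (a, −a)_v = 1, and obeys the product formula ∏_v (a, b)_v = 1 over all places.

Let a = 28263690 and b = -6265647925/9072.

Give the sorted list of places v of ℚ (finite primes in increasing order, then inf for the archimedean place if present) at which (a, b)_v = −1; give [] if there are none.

[2, 7, 13, 29]

(a, b) ≡ (64090, -3451) mod (ℚ^×)²; places V = {2, 3, 5, 7, 13, 17, 23, 29, 31, ∞}.
(a,b)_29: α=1, u≡7; β=1, v≡2 (mod 29); (7|29)=+1, (2|29)=-1; sign (−1)^0·+1^1·-1^1 = -1.
(a,b)_3: α=2, u≡1; β=-4, v≡2 (mod 3); (1|3)=+1, (2|3)=-1; sign (−1)^0·+1^-4·-1^2 = +1.
(a,b)_17: α=1, u≡4; β=1, v≡16 (mod 17); (4|17)=+1, (16|17)=+1; sign (−1)^0·+1^1·+1^1 = +1.
(a,b)_2: α=1, β=-4; u≡5, v≡5 (mod 8); ε(u)ε(v)=0·0, αω(v)=1·1, βω(u)=-4·1; sum ≡ 1  ⇒  -1.
(a,b)_5: α=1, u≡3; β=2, v≡4 (mod 5); (3|5)=-1, (4|5)=+1; sign (−1)^0·-1^2·+1^1 = +1.
(a,b)_31: α=0, u≡29; β=2, v≡23 (mod 31); (29|31)=-1, (23|31)=-1; sign (−1)^0·-1^2·-1^0 = +1.
(a,b)_13: α=1, u≡10; β=0, v≡2 (mod 13); (10|13)=+1, (2|13)=-1; sign (−1)^0·+1^0·-1^1 = -1.
(a,b)_∞: sgn(64090)=+, sgn(-3451)=−, so +1.
(a,b)_7: α=2, u≡3; β=-1, v≡2 (mod 7); (3|7)=-1, (2|7)=+1; sign (−1)^0·-1^-1·+1^2 = -1.
(a,b)_23: α=0, u≡2; β=2, v≡10 (mod 23); (2|23)=+1, (10|23)=-1; sign (−1)^0·+1^2·-1^0 = +1.
(64090, -3451 / ℚ) ramifies at {2, 7, 13, 29}: a division algebra.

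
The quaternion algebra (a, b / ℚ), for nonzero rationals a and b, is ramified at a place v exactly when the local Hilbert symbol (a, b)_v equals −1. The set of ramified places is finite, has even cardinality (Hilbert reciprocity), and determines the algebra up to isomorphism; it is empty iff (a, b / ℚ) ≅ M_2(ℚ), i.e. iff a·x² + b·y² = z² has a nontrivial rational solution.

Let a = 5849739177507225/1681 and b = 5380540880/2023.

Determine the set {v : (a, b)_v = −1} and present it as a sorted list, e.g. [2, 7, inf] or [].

(a, b) ≡ (1001, 115115) mod (ℚ^×)²; places V = {2, 3, 5, 7, 11, 13, 17, 23, 41, ∞}.
(a,b)_5: α=2, u≡4; β=1, v≡2 (mod 5); (4|5)=+1, (2|5)=-1; sign (−1)^0·+1^1·-1^2 = +1.
(a,b)_7: α=5, u≡3; β=-1, v≡4 (mod 7); (3|7)=-1, (4|7)=+1; sign (−1)^1·-1^-1·+1^5 = +1.
(a,b)_2: α=0, β=4; u≡1, v≡3 (mod 8); ε(u)ε(v)=0·1, αω(v)=0·1, βω(u)=4·0; sum ≡ 0  ⇒  +1.
(a,b)_23: α=2, u≡12; β=1, v≡5 (mod 23); (12|23)=+1, (5|23)=-1; sign (−1)^0·+1^1·-1^2 = +1.
(a,b)_11: α=3, u≡9; β=3, v≡9 (mod 11); (9|11)=+1, (9|11)=+1; sign (−1)^1·+1^3·+1^3 = -1.
(a,b)_13: α=3, u≡1; β=3, v≡6 (mod 13); (1|13)=+1, (6|13)=-1; sign (−1)^0·+1^3·-1^3 = -1.
(a,b)_3: α=2, u≡2; β=0, v≡2 (mod 3); (2|3)=-1, (2|3)=-1; sign (−1)^0·-1^0·-1^2 = +1.
(a,b)_∞: sgn(1001)=+, sgn(115115)=+, so +1.
(a,b)_41: α=-2, u≡11; β=0, v≡7 (mod 41); (11|41)=-1, (7|41)=-1; sign (−1)^0·-1^0·-1^-2 = +1.
(a,b)_17: α=0, u≡4; β=-2, v≡9 (mod 17); (4|17)=+1, (9|17)=+1; sign (−1)^0·+1^-2·+1^0 = +1.
Ram(1001, 115115) = {11, 13}; no ℚ_11-point on the conic.

[11, 13]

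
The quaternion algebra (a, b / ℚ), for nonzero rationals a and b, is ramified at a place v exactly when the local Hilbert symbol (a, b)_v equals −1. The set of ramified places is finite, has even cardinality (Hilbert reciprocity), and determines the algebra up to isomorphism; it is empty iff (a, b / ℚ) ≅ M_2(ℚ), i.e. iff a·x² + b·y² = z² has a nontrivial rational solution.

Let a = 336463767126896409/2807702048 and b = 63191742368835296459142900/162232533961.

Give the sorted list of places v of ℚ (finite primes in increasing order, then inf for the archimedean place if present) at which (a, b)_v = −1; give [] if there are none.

Mod squares: a ≡ 6888882, b ≡ 329189. Check v ∈ {∞, 2, 3, 5, 7, 11, 13, 17, 19, 29, 31, 37, 41, 43}.
v=∞: 6888882 > 0 and 329189 > 0  ⇒  (a,b)_∞ = +1.
v=31: a=31^1·(≡4), b=31^3·(≡6) mod 31; (4|31)=+1, (6|31)=-1; (−1)^{1·3·15}·(+1)^3·(-1)^1 = +1.
v=7: a=7^3·(≡6), b=7^3·(≡2) mod 7; (6|7)=-1, (2|7)=+1; (−1)^{3·3·3}·(-1)^3·(+1)^3 = +1.
v=43: a=43^0·(≡36), b=43^-2·(≡10) mod 43; (36|43)=+1, (10|43)=+1; (−1)^{0·-2·21}·(+1)^-2·(+1)^0 = +1.
v=5: a=5^0·(≡3), b=5^2·(≡1) mod 5; (3|5)=-1, (1|5)=+1; (−1)^{0·2·2}·(-1)^2·(+1)^0 = +1.
v=3: a=3^5·(≡1), b=3^4·(≡2) mod 3; (1|3)=+1, (2|3)=-1; (−1)^{5·4·1}·(+1)^4·(-1)^5 = -1.
v=29: a=29^-2·(≡21), b=29^-2·(≡3) mod 29; (21|29)=-1, (3|29)=-1; (−1)^{-2·-2·14}·(-1)^-2·(-1)^-2 = +1.
v=11: a=11^5·(≡8), b=11^6·(≡9) mod 11; (8|11)=-1, (9|11)=+1; (−1)^{5·6·5}·(-1)^6·(+1)^5 = +1.
v=17: a=17^-2·(≡3), b=17^-2·(≡1) mod 17; (3|17)=-1, (1|17)=+1; (−1)^{-2·-2·8}·(-1)^-2·(+1)^-2 = +1.
v=2: v_2(a)=-5, v_2(b)=2; units ≡ 1, 5 (mod 8); ε·ε+αω+βω = 0·0+-5·1+2·0 ≡ 1  ⇒  (a,b)_2 = -1.
v=37: a=37^1·(≡18), b=37^1·(≡23) mod 37; (18|37)=-1, (23|37)=-1; (−1)^{1·1·18}·(-1)^1·(-1)^1 = +1.
v=13: a=13^1·(≡11), b=13^2·(≡4) mod 13; (11|13)=-1, (4|13)=+1; (−1)^{1·2·6}·(-1)^2·(+1)^1 = +1.
v=41: a=41^2·(≡9), b=41^3·(≡7) mod 41; (9|41)=+1, (7|41)=-1; (−1)^{2·3·20}·(+1)^3·(-1)^2 = +1.
v=19: a=19^-2·(≡3), b=19^-2·(≡3) mod 19; (3|19)=-1, (3|19)=-1; (−1)^{-2·-2·9}·(-1)^-2·(-1)^-2 = +1.
(6888882, 329189 / ℚ) ramifies at {2, 3}: a division algebra.

[2, 3]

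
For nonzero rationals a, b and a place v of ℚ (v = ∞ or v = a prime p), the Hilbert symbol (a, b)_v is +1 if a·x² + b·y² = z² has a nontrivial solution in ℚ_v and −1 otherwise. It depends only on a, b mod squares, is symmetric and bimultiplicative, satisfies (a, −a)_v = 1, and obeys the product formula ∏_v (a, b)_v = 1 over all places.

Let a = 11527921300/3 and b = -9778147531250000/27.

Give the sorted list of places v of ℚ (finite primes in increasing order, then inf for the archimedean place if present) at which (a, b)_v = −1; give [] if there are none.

Mod squares: a ≡ 399, b ≡ -15. Check v ∈ {∞, 2, 3, 5, 7, 19}.
v=5: a=5^2·(≡4), b=5^9·(≡2) mod 5; (4|5)=+1, (2|5)=-1; (−1)^{2·9·2}·(+1)^9·(-1)^2 = +1.
v=2: v_2(a)=2, v_2(b)=4; units ≡ 7, 1 (mod 8); ε·ε+αω+βω = 1·0+2·0+4·0 ≡ 0  ⇒  (a,b)_2 = +1.
v=7: a=7^5·(≡4), b=7^4·(≡3) mod 7; (4|7)=+1, (3|7)=-1; (−1)^{5·4·3}·(+1)^4·(-1)^5 = -1.
v=∞: 399 > 0 and -15 < 0  ⇒  (a,b)_∞ = +1.
v=3: a=3^-1·(≡1), b=3^-3·(≡1) mod 3; (1|3)=+1, (1|3)=+1; (−1)^{-1·-3·1}·(+1)^-3·(+1)^-1 = -1.
v=19: a=19^3·(≡12), b=19^4·(≡5) mod 19; (12|19)=-1, (5|19)=+1; (−1)^{3·4·9}·(-1)^4·(+1)^3 = +1.
Ram(399, -15) = {3, 7}; no ℚ_3-point on the conic.

[3, 7]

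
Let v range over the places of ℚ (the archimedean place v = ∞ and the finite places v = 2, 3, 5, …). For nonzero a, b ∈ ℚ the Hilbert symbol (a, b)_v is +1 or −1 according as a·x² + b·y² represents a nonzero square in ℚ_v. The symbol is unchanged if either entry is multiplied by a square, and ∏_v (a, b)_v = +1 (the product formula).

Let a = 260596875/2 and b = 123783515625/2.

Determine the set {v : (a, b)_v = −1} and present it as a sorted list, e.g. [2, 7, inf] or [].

Mod squares: a ≡ 2310, b ≡ 43890. Check v ∈ {∞, 2, 3, 5, 7, 11, 19}.
v=5: a=5^5·(≡3), b=5^7·(≡2) mod 5; (3|5)=-1, (2|5)=-1; (−1)^{5·7·2}·(-1)^7·(-1)^5 = +1.
v=3: a=3^1·(≡2), b=3^1·(≡2) mod 3; (2|3)=-1, (2|3)=-1; (−1)^{1·1·1}·(-1)^1·(-1)^1 = -1.
v=7: a=7^1·(≡2), b=7^1·(≡5) mod 7; (2|7)=+1, (5|7)=-1; (−1)^{1·1·3}·(+1)^1·(-1)^1 = +1.
v=19: a=19^2·(≡4), b=19^3·(≡5) mod 19; (4|19)=+1, (5|19)=+1; (−1)^{2·3·9}·(+1)^3·(+1)^2 = +1.
v=2: v_2(a)=-1, v_2(b)=-1; units ≡ 3, 1 (mod 8); ε·ε+αω+βω = 1·0+-1·0+-1·1 ≡ 1  ⇒  (a,b)_2 = -1.
v=∞: 2310 > 0 and 43890 > 0  ⇒  (a,b)_∞ = +1.
v=11: a=11^1·(≡1), b=11^1·(≡2) mod 11; (1|11)=+1, (2|11)=-1; (−1)^{1·1·5}·(+1)^1·(-1)^1 = +1.
(2310, 43890 / ℚ) ramifies at {2, 3}: a division algebra.

[2, 3]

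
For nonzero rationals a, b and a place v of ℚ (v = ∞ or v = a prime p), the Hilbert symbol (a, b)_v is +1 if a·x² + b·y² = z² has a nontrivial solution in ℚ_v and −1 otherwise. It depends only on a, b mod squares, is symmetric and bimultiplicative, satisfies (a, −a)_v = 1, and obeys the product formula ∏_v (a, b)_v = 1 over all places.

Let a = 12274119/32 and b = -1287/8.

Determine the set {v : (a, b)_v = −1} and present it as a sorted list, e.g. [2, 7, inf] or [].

[3, 13]

(a, b) ≡ (78, -286) mod (ℚ^×)²; places V = {2, 3, 11, 13, 17, ∞}.
(a,b)_17: α=2, u≡6; β=0, v≡7 (mod 17); (6|17)=-1, (7|17)=-1; sign (−1)^0·-1^0·-1^2 = +1.
(a,b)_13: α=1, u≡2; β=1, v≡12 (mod 13); (2|13)=-1, (12|13)=+1; sign (−1)^0·-1^1·+1^1 = -1.
(a,b)_∞: sgn(78)=+, sgn(-286)=−, so +1.
(a,b)_2: α=-5, β=-3; u≡7, v≡1 (mod 8); ε(u)ε(v)=1·0, αω(v)=-5·0, βω(u)=-3·0; sum ≡ 0  ⇒  +1.
(a,b)_3: α=3, u≡2; β=2, v≡2 (mod 3); (2|3)=-1, (2|3)=-1; sign (−1)^0·-1^2·-1^3 = -1.
(a,b)_11: α=2, u≡3; β=1, v≡6 (mod 11); (3|11)=+1, (6|11)=-1; sign (−1)^0·+1^1·-1^2 = +1.
Ram(78, -286) = {3, 13}; no ℚ_3-point on the conic.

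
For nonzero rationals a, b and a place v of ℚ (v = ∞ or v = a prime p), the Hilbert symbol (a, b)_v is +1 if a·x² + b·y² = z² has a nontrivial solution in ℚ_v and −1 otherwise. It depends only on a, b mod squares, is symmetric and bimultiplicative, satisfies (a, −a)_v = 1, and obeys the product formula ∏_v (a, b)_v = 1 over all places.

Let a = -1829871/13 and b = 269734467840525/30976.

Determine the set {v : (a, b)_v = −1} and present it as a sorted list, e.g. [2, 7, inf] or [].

Mod squares: a ≡ -293683, b ≡ 29. Check v ∈ {∞, 2, 3, 5, 11, 13, 19, 29, 41}.
v=13: a=13^-1·(≡9), b=13^0·(≡9) mod 13; (9|13)=+1, (9|13)=+1; (−1)^{-1·0·6}·(+1)^0·(+1)^-1 = +1.
v=19: a=19^1·(≡6), b=19^2·(≡15) mod 19; (6|19)=+1, (15|19)=-1; (−1)^{1·2·9}·(+1)^2·(-1)^1 = -1.
v=∞: -293683 < 0 and 29 > 0  ⇒  (a,b)_∞ = +1.
v=5: a=5^0·(≡3), b=5^2·(≡1) mod 5; (3|5)=-1, (1|5)=+1; (−1)^{0·2·2}·(-1)^2·(+1)^0 = +1.
v=3: a=3^4·(≡2), b=3^6·(≡2) mod 3; (2|3)=-1, (2|3)=-1; (−1)^{4·6·1}·(-1)^6·(-1)^4 = +1.
v=29: a=29^1·(≡16), b=29^3·(≡23) mod 29; (16|29)=+1, (23|29)=+1; (−1)^{1·3·14}·(+1)^3·(+1)^1 = +1.
v=11: a=11^0·(≡6), b=11^-2·(≡2) mod 11; (6|11)=-1, (2|11)=-1; (−1)^{0·-2·5}·(-1)^-2·(-1)^0 = +1.
v=2: v_2(a)=0, v_2(b)=-8; units ≡ 5, 5 (mod 8); ε·ε+αω+βω = 0·0+0·1+-8·1 ≡ 0  ⇒  (a,b)_2 = +1.
v=41: a=41^1·(≡14), b=41^2·(≡7) mod 41; (14|41)=-1, (7|41)=-1; (−1)^{1·2·20}·(-1)^2·(-1)^1 = -1.
(-293683, 29 / ℚ) ramifies at {19, 41}: a division algebra.

[19, 41]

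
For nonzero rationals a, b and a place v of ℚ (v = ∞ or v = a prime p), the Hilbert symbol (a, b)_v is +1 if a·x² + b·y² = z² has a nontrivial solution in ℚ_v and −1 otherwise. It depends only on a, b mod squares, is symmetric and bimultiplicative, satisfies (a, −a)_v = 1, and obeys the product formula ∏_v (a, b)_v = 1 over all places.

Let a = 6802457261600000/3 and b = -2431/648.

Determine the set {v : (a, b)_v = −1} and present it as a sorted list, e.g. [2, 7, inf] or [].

(a, b) ≡ (53295, -4862) mod (ℚ^×)²; places V = {2, 3, 5, 7, 11, 13, 17, 19, ∞}.
(a,b)_13: α=2, u≡6; β=1, v≡9 (mod 13); (6|13)=-1, (9|13)=+1; sign (−1)^0·-1^1·+1^2 = -1.
(a,b)_19: α=1, u≡3; β=0, v≡10 (mod 19); (3|19)=-1, (10|19)=-1; sign (−1)^0·-1^0·-1^1 = -1.
(a,b)_5: α=5, u≡4; β=0, v≡3 (mod 5); (4|5)=+1, (3|5)=-1; sign (−1)^0·+1^0·-1^5 = -1.
(a,b)_2: α=8, β=-3; u≡7, v≡1 (mod 8); ε(u)ε(v)=1·0, αω(v)=8·0, βω(u)=-3·0; sum ≡ 0  ⇒  +1.
(a,b)_3: α=-1, u≡2; β=-4, v≡1 (mod 3); (2|3)=-1, (1|3)=+1; sign (−1)^0·-1^-4·+1^-1 = +1.
(a,b)_7: α=2, u≡4; β=0, v≡3 (mod 7); (4|7)=+1, (3|7)=-1; sign (−1)^0·+1^0·-1^2 = +1.
(a,b)_11: α=1, u≡9; β=1, v≡1 (mod 11); (9|11)=+1, (1|11)=+1; sign (−1)^1·+1^1·+1^1 = -1.
(a,b)_∞: sgn(53295)=+, sgn(-4862)=−, so +1.
(a,b)_17: α=3, u≡7; β=1, v≡5 (mod 17); (7|17)=-1, (5|17)=-1; sign (−1)^0·-1^1·-1^3 = +1.
(53295, -4862 / ℚ) ramifies at {5, 11, 13, 19}: a division algebra.

[5, 11, 13, 19]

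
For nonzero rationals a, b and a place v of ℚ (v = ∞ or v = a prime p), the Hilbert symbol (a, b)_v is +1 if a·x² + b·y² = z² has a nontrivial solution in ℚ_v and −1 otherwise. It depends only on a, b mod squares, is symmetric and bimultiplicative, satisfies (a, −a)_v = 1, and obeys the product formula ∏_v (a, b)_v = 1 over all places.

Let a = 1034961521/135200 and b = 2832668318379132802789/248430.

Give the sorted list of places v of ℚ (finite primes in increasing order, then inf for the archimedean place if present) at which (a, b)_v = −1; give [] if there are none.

[2, 5, 19, 29]

Mod squares: a ≡ 32338, b ≡ 14067030. Check v ∈ {∞, 2, 3, 5, 7, 11, 13, 19, 23, 29, 37}.
v=11: a=11^2·(≡1), b=11^2·(≡6) mod 11; (1|11)=+1, (6|11)=-1; (−1)^{2·2·5}·(+1)^2·(-1)^2 = +1.
v=29: a=29^0·(≡19), b=29^1·(≡16) mod 29; (19|29)=-1, (16|29)=+1; (−1)^{0·1·14}·(-1)^1·(+1)^0 = -1.
v=2: v_2(a)=-5, v_2(b)=-1; units ≡ 1, 3 (mod 8); ε·ε+αω+βω = 0·1+-5·1+-1·0 ≡ 1  ⇒  (a,b)_2 = -1.
v=5: a=5^-2·(≡2), b=5^-1·(≡4) mod 5; (2|5)=-1, (4|5)=+1; (−1)^{-2·-1·2}·(-1)^-1·(+1)^-2 = -1.
v=13: a=13^-2·(≡5), b=13^-2·(≡12) mod 13; (5|13)=-1, (12|13)=+1; (−1)^{-2·-2·6}·(-1)^-2·(+1)^-2 = +1.
v=7: a=7^0·(≡3), b=7^-2·(≡5) mod 7; (3|7)=-1, (5|7)=-1; (−1)^{0·-2·3}·(-1)^-2·(-1)^0 = +1.
v=∞: 32338 > 0 and 14067030 > 0  ⇒  (a,b)_∞ = +1.
v=37: a=37^1·(≡22), b=37^3·(≡23) mod 37; (22|37)=-1, (23|37)=-1; (−1)^{1·3·18}·(-1)^3·(-1)^1 = +1.
v=23: a=23^3·(≡13), b=23^5·(≡5) mod 23; (13|23)=+1, (5|23)=-1; (−1)^{3·5·11}·(+1)^5·(-1)^3 = +1.
v=19: a=19^1·(≡17), b=19^5·(≡9) mod 19; (17|19)=+1, (9|19)=+1; (−1)^{1·5·9}·(+1)^5·(+1)^1 = -1.
v=3: a=3^0·(≡1), b=3^-1·(≡1) mod 3; (1|3)=+1, (1|3)=+1; (−1)^{0·-1·1}·(+1)^-1·(+1)^0 = +1.
(32338, 14067030 / ℚ) ramifies at {2, 5, 19, 29}: a division algebra.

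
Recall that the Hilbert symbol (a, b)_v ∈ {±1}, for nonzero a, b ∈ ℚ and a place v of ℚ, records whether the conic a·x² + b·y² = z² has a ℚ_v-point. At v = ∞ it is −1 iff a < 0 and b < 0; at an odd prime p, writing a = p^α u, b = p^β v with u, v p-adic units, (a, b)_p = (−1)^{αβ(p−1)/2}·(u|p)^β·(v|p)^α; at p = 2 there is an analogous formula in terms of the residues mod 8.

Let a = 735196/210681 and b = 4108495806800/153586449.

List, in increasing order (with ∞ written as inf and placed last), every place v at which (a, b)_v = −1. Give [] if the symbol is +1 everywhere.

[29, 47]

(a, b) ≡ (31, 1732373) mod (ℚ^×)²; places V = {2, 3, 5, 7, 11, 17, 29, 31, 41, 47, ∞}.
(a,b)_7: α=2, u≡5; β=2, v≡6 (mod 7); (5|7)=-1, (6|7)=-1; sign (−1)^0·-1^2·-1^2 = +1.
(a,b)_5: α=0, u≡1; β=2, v≡3 (mod 5); (1|5)=+1, (3|5)=-1; sign (−1)^0·+1^2·-1^0 = +1.
(a,b)_17: α=-2, u≡10; β=-2, v≡6 (mod 17); (10|17)=-1, (6|17)=-1; sign (−1)^0·-1^-2·-1^-2 = +1.
(a,b)_31: α=1, u≡25; β=1, v≡3 (mod 31); (25|31)=+1, (3|31)=-1; sign (−1)^1·+1^1·-1^1 = +1.
(a,b)_3: α=-6, u≡1; β=-12, v≡2 (mod 3); (1|3)=+1, (2|3)=-1; sign (−1)^0·+1^-12·-1^-6 = +1.
(a,b)_11: α=2, u≡9; β=2, v≡9 (mod 11); (9|11)=+1, (9|11)=+1; sign (−1)^0·+1^2·+1^2 = +1.
(a,b)_47: α=0, u≡13; β=1, v≡22 (mod 47); (13|47)=-1, (22|47)=-1; sign (−1)^0·-1^1·-1^0 = -1.
(a,b)_41: α=0, u≡10; β=1, v≡5 (mod 41); (10|41)=+1, (5|41)=+1; sign (−1)^0·+1^1·+1^0 = +1.
(a,b)_∞: sgn(31)=+, sgn(1732373)=+, so +1.
(a,b)_29: α=0, u≡3; β=1, v≡18 (mod 29); (3|29)=-1, (18|29)=-1; sign (−1)^0·-1^1·-1^0 = -1.
(a,b)_2: α=2, β=4; u≡7, v≡5 (mod 8); ε(u)ε(v)=1·0, αω(v)=2·1, βω(u)=4·0; sum ≡ 0  ⇒  +1.
|Ram(31, 1732373)| = 2, even; anisotropic at {29, 47}.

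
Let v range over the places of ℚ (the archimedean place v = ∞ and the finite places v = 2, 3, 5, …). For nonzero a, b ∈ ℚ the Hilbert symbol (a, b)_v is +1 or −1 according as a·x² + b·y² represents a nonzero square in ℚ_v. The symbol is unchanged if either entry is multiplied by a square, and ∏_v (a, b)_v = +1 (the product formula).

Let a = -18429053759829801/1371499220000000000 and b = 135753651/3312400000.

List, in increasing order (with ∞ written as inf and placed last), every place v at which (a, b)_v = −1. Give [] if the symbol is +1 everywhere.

Mod squares: a ≡ -2, b ≡ 190. Check v ∈ {∞, 2, 3, 5, 7, 11, 13, 19}.
v=13: a=13^-4·(≡8), b=13^-2·(≡5) mod 13; (8|13)=-1, (5|13)=-1; (−1)^{-4·-2·6}·(-1)^-2·(-1)^-4 = +1.
v=5: a=5^-10·(≡3), b=5^-5·(≡2) mod 5; (3|5)=-1, (2|5)=-1; (−1)^{-10·-5·2}·(-1)^-5·(-1)^-10 = -1.
v=3: a=3^20·(≡1), b=3^10·(≡1) mod 3; (1|3)=+1, (1|3)=+1; (−1)^{20·10·1}·(+1)^10·(+1)^20 = +1.
v=7: a=7^-4·(≡3), b=7^-2·(≡2) mod 7; (3|7)=-1, (2|7)=+1; (−1)^{-4·-2·3}·(-1)^-2·(+1)^-4 = +1.
v=2: v_2(a)=-11, v_2(b)=-7; units ≡ 7, 7 (mod 8); ε·ε+αω+βω = 1·1+-11·0+-7·0 ≡ 1  ⇒  (a,b)_2 = -1.
v=11: a=11^4·(≡3), b=11^2·(≡1) mod 11; (3|11)=+1, (1|11)=+1; (−1)^{4·2·5}·(+1)^2·(+1)^4 = +1.
v=19: a=19^2·(≡11), b=19^1·(≡18) mod 19; (11|19)=+1, (18|19)=-1; (−1)^{2·1·9}·(+1)^1·(-1)^2 = +1.
v=∞: -2 < 0 and 190 > 0  ⇒  (a,b)_∞ = +1.
(-2, 190 / ℚ) ramifies at {2, 5}: a division algebra.

[2, 5]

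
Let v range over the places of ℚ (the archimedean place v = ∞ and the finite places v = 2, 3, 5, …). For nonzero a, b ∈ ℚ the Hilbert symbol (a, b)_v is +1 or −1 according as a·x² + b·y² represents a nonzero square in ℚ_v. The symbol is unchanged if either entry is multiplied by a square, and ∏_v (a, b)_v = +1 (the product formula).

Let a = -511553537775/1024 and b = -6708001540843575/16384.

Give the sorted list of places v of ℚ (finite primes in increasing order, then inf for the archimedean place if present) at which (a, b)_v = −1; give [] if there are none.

Mod squares: a ≡ -119, b ≡ -173383. Check v ∈ {∞, 2, 3, 5, 7, 17, 31, 47}.
v=2: v_2(a)=-10, v_2(b)=-14; units ≡ 1, 1 (mod 8); ε·ε+αω+βω = 0·0+-10·0+-14·0 ≡ 0  ⇒  (a,b)_2 = +1.
v=∞: -119 < 0 and -173383 < 0  ⇒  (a,b)_∞ = -1.
v=3: a=3^4·(≡1), b=3^6·(≡2) mod 3; (1|3)=+1, (2|3)=-1; (−1)^{4·6·1}·(+1)^6·(-1)^4 = +1.
v=31: a=31^2·(≡28), b=31^3·(≡4) mod 31; (28|31)=+1, (4|31)=+1; (−1)^{2·3·15}·(+1)^3·(+1)^2 = +1.
v=17: a=17^1·(≡6), b=17^1·(≡15) mod 17; (6|17)=-1, (15|17)=+1; (−1)^{1·1·8}·(-1)^1·(+1)^1 = -1.
v=7: a=7^1·(≡4), b=7^1·(≡4) mod 7; (4|7)=+1, (4|7)=+1; (−1)^{1·1·3}·(+1)^1·(+1)^1 = -1.
v=47: a=47^2·(≡22), b=47^3·(≡37) mod 47; (22|47)=-1, (37|47)=+1; (−1)^{2·3·23}·(-1)^3·(+1)^2 = -1.
v=5: a=5^2·(≡1), b=5^2·(≡3) mod 5; (1|5)=+1, (3|5)=-1; (−1)^{2·2·2}·(+1)^2·(-1)^2 = +1.
(-119, -173383 / ℚ) ramifies at {7, 17, 47, ∞}: a division algebra.

[7, 17, 47, inf]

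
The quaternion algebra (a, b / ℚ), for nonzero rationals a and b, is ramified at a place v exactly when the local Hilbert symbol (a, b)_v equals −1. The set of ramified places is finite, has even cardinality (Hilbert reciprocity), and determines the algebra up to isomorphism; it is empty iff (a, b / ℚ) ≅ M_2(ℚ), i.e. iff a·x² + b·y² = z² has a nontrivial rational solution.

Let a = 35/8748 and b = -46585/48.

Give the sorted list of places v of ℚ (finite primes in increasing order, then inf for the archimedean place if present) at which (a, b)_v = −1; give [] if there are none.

(a, b) ≡ (105, -1155) mod (ℚ^×)²; places V = {2, 3, 5, 7, 11, ∞}.
(a,b)_3: α=-7, u≡2; β=-1, v≡2 (mod 3); (2|3)=-1, (2|3)=-1; sign (−1)^1·-1^-1·-1^-7 = -1.
(a,b)_2: α=-2, β=-4; u≡1, v≡5 (mod 8); ε(u)ε(v)=0·0, αω(v)=-2·1, βω(u)=-4·0; sum ≡ 0  ⇒  +1.
(a,b)_5: α=1, u≡4; β=1, v≡1 (mod 5); (4|5)=+1, (1|5)=+1; sign (−1)^0·+1^1·+1^1 = +1.
(a,b)_∞: sgn(105)=+, sgn(-1155)=−, so +1.
(a,b)_11: α=0, u≡8; β=3, v≡5 (mod 11); (8|11)=-1, (5|11)=+1; sign (−1)^0·-1^3·+1^0 = -1.
(a,b)_7: α=1, u≡1; β=1, v≡5 (mod 7); (1|7)=+1, (5|7)=-1; sign (−1)^1·+1^1·-1^1 = +1.
|Ram(105, -1155)| = 2, even; anisotropic at {3, 11}.

[3, 11]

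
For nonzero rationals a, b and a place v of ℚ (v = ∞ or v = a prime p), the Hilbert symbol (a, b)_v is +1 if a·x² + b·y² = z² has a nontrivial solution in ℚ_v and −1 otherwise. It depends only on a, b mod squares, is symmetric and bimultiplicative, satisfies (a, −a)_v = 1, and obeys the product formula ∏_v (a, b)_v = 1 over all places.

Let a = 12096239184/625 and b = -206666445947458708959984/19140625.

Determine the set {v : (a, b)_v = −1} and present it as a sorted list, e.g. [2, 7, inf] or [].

[29, 31, 43, 53]

Mod squares: a ≡ 84001661, b ≡ -31. Check v ∈ {∞, 2, 3, 5, 7, 29, 31, 41, 43, 53}.
v=41: a=41^1·(≡21), b=41^2·(≡16) mod 41; (21|41)=+1, (16|41)=+1; (−1)^{1·2·20}·(+1)^2·(+1)^1 = +1.
v=7: a=7^0·(≡4), b=7^-2·(≡4) mod 7; (4|7)=+1, (4|7)=+1; (−1)^{0·-2·3}·(+1)^-2·(+1)^0 = +1.
v=∞: 84001661 > 0 and -31 < 0  ⇒  (a,b)_∞ = +1.
v=2: v_2(a)=4, v_2(b)=4; units ≡ 5, 1 (mod 8); ε·ε+αω+βω = 0·0+4·0+4·1 ≡ 0  ⇒  (a,b)_2 = +1.
v=29: a=29^1·(≡18), b=29^2·(≡18) mod 29; (18|29)=-1, (18|29)=-1; (−1)^{1·2·14}·(-1)^2·(-1)^1 = -1.
v=31: a=31^1·(≡22), b=31^3·(≡11) mod 31; (22|31)=-1, (11|31)=-1; (−1)^{1·3·15}·(-1)^3·(-1)^1 = -1.
v=43: a=43^1·(≡26), b=43^2·(≡3) mod 43; (26|43)=-1, (3|43)=-1; (−1)^{1·2·21}·(-1)^2·(-1)^1 = -1.
v=53: a=53^1·(≡10), b=53^2·(≡3) mod 53; (10|53)=+1, (3|53)=-1; (−1)^{1·2·26}·(+1)^2·(-1)^1 = -1.
v=3: a=3^2·(≡2), b=3^10·(≡2) mod 3; (2|3)=-1, (2|3)=-1; (−1)^{2·10·1}·(-1)^10·(-1)^2 = +1.
v=5: a=5^-4·(≡4), b=5^-8·(≡4) mod 5; (4|5)=+1, (4|5)=+1; (−1)^{-4·-8·2}·(+1)^-8·(+1)^-4 = +1.
(84001661, -31 / ℚ) ramifies at {29, 31, 43, 53}: a division algebra.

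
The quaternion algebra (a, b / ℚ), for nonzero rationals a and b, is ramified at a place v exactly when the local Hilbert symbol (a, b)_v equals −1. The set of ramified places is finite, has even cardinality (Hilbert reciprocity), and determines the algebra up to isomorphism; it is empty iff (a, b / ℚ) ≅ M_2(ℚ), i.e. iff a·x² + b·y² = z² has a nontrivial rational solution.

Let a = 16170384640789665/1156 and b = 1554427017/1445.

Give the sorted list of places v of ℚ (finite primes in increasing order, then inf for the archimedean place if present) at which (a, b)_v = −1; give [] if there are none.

[31, 37]

Mod squares: a ≡ 185, b ≡ 63085. Check v ∈ {∞, 2, 3, 5, 11, 13, 17, 19, 31, 37}.
v=13: a=13^2·(≡4), b=13^2·(≡10) mod 13; (4|13)=+1, (10|13)=+1; (−1)^{2·2·6}·(+1)^2·(+1)^2 = +1.
v=31: a=31^2·(≡15), b=31^1·(≡8) mod 31; (15|31)=-1, (8|31)=+1; (−1)^{2·1·15}·(-1)^1·(+1)^2 = -1.
v=5: a=5^1·(≡3), b=5^-1·(≡3) mod 5; (3|5)=-1, (3|5)=-1; (−1)^{1·-1·2}·(-1)^-1·(-1)^1 = +1.
v=19: a=19^2·(≡8), b=19^0·(≡5) mod 19; (8|19)=-1, (5|19)=+1; (−1)^{2·0·9}·(-1)^0·(+1)^2 = +1.
v=11: a=11^2·(≡9), b=11^1·(≡9) mod 11; (9|11)=+1, (9|11)=+1; (−1)^{2·1·5}·(+1)^1·(+1)^2 = +1.
v=2: v_2(a)=-2, v_2(b)=0; units ≡ 1, 5 (mod 8); ε·ε+αω+βω = 0·0+-2·1+0·0 ≡ 0  ⇒  (a,b)_2 = +1.
v=3: a=3^2·(≡2), b=3^6·(≡1) mod 3; (2|3)=-1, (1|3)=+1; (−1)^{2·6·1}·(-1)^6·(+1)^2 = +1.
v=∞: 185 > 0 and 63085 > 0  ⇒  (a,b)_∞ = +1.
v=17: a=17^-2·(≡9), b=17^-2·(≡8) mod 17; (9|17)=+1, (8|17)=+1; (−1)^{-2·-2·8}·(+1)^-2·(+1)^-2 = +1.
v=37: a=37^3·(≡15), b=37^1·(≡1) mod 37; (15|37)=-1, (1|37)=+1; (−1)^{3·1·18}·(-1)^1·(+1)^3 = -1.
Ram(185, 63085) = {31, 37}; no ℚ_31-point on the conic.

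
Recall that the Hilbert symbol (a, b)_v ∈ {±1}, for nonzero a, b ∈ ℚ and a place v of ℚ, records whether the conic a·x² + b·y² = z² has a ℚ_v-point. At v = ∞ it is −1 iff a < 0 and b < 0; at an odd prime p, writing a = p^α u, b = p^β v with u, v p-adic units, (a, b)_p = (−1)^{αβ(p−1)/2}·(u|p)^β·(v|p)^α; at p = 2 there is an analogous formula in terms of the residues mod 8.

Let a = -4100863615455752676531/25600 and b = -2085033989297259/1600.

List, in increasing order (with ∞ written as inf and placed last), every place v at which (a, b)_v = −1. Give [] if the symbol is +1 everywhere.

[11, 13, 29, inf]

(a, b) ≡ (-21634899, -11) mod (ℚ^×)²; places V = {2, 3, 5, 7, 11, 13, 29, 37, 47, ∞}.
(a,b)_29: α=3, u≡24; β=2, v≡8 (mod 29); (24|29)=+1, (8|29)=-1; sign (−1)^0·+1^2·-1^3 = -1.
(a,b)_2: α=-10, β=-6; u≡5, v≡5 (mod 8); ε(u)ε(v)=0·0, αω(v)=-10·1, βω(u)=-6·1; sum ≡ 0  ⇒  +1.
(a,b)_7: α=2, u≡4; β=2, v≡3 (mod 7); (4|7)=+1, (3|7)=-1; sign (−1)^0·+1^2·-1^2 = +1.
(a,b)_11: α=1, u≡6; β=1, v≡7 (mod 11); (6|11)=-1, (7|11)=-1; sign (−1)^1·-1^1·-1^1 = -1.
(a,b)_37: α=3, u≡30; β=2, v≡34 (mod 37); (30|37)=+1, (34|37)=+1; sign (−1)^0·+1^2·+1^3 = +1.
(a,b)_47: α=3, u≡21; β=2, v≡17 (mod 47); (21|47)=+1, (17|47)=+1; sign (−1)^0·+1^2·+1^3 = +1.
(a,b)_∞: sgn(-21634899)=−, sgn(-11)=−, so -1.
(a,b)_5: α=-2, u≡1; β=-2, v≡4 (mod 5); (1|5)=+1, (4|5)=+1; sign (−1)^0·+1^-2·+1^-2 = +1.
(a,b)_3: α=3, u≡1; β=2, v≡1 (mod 3); (1|3)=+1, (1|3)=+1; sign (−1)^0·+1^2·+1^3 = +1.
(a,b)_13: α=3, u≡2; β=2, v≡7 (mod 13); (2|13)=-1, (7|13)=-1; sign (−1)^0·-1^2·-1^3 = -1.
Ram(-21634899, -11) = {11, 13, 29, ∞}; no ℚ_11-point on the conic.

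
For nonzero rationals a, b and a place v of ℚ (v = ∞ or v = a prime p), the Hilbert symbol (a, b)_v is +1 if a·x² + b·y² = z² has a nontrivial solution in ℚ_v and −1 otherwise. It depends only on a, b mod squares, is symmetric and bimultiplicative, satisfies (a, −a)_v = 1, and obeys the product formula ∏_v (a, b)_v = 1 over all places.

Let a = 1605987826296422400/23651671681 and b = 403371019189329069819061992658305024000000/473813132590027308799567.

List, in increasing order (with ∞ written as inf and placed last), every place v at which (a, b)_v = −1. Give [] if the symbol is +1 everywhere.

[7, 13, 29, 43]

(a, b) ≡ (16211, 3913) mod (ℚ^×)²; places V = {2, 3, 5, 7, 11, 13, 23, 29, 31, 41, 43, ∞}.
(a,b)_41: α=-2, u≡2; β=-4, v≡23 (mod 41); (2|41)=+1, (23|41)=+1; sign (−1)^0·+1^-4·+1^-2 = +1.
(a,b)_∞: sgn(16211)=+, sgn(3913)=+, so +1.
(a,b)_29: α=1, u≡12; β=4, v≡11 (mod 29); (12|29)=-1, (11|29)=-1; sign (−1)^0·-1^4·-1^1 = -1.
(a,b)_31: α=-2, u≡11; β=-4, v≡20 (mod 31); (11|31)=-1, (20|31)=+1; sign (−1)^0·-1^-4·+1^-2 = +1.
(a,b)_5: α=2, u≡1; β=6, v≡3 (mod 5); (1|5)=+1, (3|5)=-1; sign (−1)^0·+1^6·-1^2 = +1.
(a,b)_43: α=1, u≡28; β=3, v≡34 (mod 43); (28|43)=-1, (34|43)=-1; sign (−1)^1·-1^3·-1^1 = -1.
(a,b)_7: α=0, u≡6; β=-1, v≡5 (mod 7); (6|7)=-1, (5|7)=-1; sign (−1)^0·-1^-1·-1^0 = -1.
(a,b)_2: α=26, β=42; u≡3, v≡1 (mod 8); ε(u)ε(v)=1·0, αω(v)=26·0, βω(u)=42·1; sum ≡ 0  ⇒  +1.
(a,b)_3: α=10, u≡2; β=12, v≡1 (mod 3); (2|3)=-1, (1|3)=+1; sign (−1)^0·-1^12·+1^10 = +1.
(a,b)_23: α=0, u≡10; β=2, v≡3 (mod 23); (10|23)=-1, (3|23)=+1; sign (−1)^0·-1^2·+1^0 = +1.
(a,b)_13: α=1, u≡12; β=5, v≡6 (mod 13); (12|13)=+1, (6|13)=-1; sign (−1)^0·+1^5·-1^1 = -1.
(a,b)_11: α=-4, u≡6; β=-10, v≡7 (mod 11); (6|11)=-1, (7|11)=-1; sign (−1)^0·-1^-10·-1^-4 = +1.
|Ram(16211, 3913)| = 4, even; anisotropic at {7, 13, 29, 43}.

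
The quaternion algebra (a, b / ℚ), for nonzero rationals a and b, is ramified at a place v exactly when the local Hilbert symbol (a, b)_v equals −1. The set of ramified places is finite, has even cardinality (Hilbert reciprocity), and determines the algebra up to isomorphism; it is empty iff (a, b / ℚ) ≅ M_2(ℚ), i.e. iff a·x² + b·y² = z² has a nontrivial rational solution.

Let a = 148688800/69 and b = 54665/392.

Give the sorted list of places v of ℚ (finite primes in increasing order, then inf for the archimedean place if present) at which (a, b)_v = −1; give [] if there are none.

[5, 13, 17, 23]

Mod squares: a ≡ 30498, b ≡ 130. Check v ∈ {∞, 2, 3, 5, 7, 13, 17, 23, 29}.
v=7: a=7^0·(≡6), b=7^-2·(≡2) mod 7; (6|7)=-1, (2|7)=+1; (−1)^{0·-2·3}·(-1)^-2·(+1)^0 = +1.
v=17: a=17^1·(≡2), b=17^0·(≡10) mod 17; (2|17)=+1, (10|17)=-1; (−1)^{1·0·8}·(+1)^0·(-1)^1 = -1.
v=∞: 30498 > 0 and 130 > 0  ⇒  (a,b)_∞ = +1.
v=2: v_2(a)=5, v_2(b)=-3; units ≡ 1, 1 (mod 8); ε·ε+αω+βω = 0·0+5·0+-3·0 ≡ 0  ⇒  (a,b)_2 = +1.
v=5: a=5^2·(≡3), b=5^1·(≡4) mod 5; (3|5)=-1, (4|5)=+1; (−1)^{2·1·2}·(-1)^1·(+1)^2 = -1.
v=13: a=13^1·(≡11), b=13^1·(≡3) mod 13; (11|13)=-1, (3|13)=+1; (−1)^{1·1·6}·(-1)^1·(+1)^1 = -1.
v=29: a=29^2·(≡12), b=29^2·(≡14) mod 29; (12|29)=-1, (14|29)=-1; (−1)^{2·2·14}·(-1)^2·(-1)^2 = +1.
v=23: a=23^-1·(≡11), b=23^0·(≡17) mod 23; (11|23)=-1, (17|23)=-1; (−1)^{-1·0·11}·(-1)^0·(-1)^-1 = -1.
v=3: a=3^-1·(≡2), b=3^0·(≡1) mod 3; (2|3)=-1, (1|3)=+1; (−1)^{-1·0·1}·(-1)^0·(+1)^-1 = +1.
Ram(30498, 130) = {5, 13, 17, 23}; no ℚ_5-point on the conic.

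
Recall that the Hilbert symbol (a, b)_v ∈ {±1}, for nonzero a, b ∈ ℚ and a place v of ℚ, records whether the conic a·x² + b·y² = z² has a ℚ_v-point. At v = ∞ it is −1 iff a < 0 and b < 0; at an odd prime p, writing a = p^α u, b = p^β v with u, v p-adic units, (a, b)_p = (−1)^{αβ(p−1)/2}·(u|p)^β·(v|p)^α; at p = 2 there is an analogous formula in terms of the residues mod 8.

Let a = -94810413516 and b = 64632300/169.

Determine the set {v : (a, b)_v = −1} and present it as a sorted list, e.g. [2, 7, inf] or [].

(a, b) ≡ (-140252091, 646323) mod (ℚ^×)²; places V = {2, 3, 5, 7, 13, 17, 19, 23, 29, 31, ∞}.
(a,b)_17: α=1, u≡7; β=1, v≡14 (mod 17); (7|17)=-1, (14|17)=-1; sign (−1)^0·-1^1·-1^1 = +1.
(a,b)_5: α=0, u≡4; β=2, v≡3 (mod 5); (4|5)=+1, (3|5)=-1; sign (−1)^0·+1^2·-1^0 = +1.
(a,b)_23: α=1, u≡13; β=1, v≡18 (mod 23); (13|23)=+1, (18|23)=+1; sign (−1)^1·+1^1·+1^1 = -1.
(a,b)_29: α=1, u≡24; β=1, v≡19 (mod 29); (24|29)=+1, (19|29)=-1; sign (−1)^0·+1^1·-1^1 = -1.
(a,b)_13: α=2, u≡6; β=-2, v≡5 (mod 13); (6|13)=-1, (5|13)=-1; sign (−1)^0·-1^-2·-1^2 = +1.
(a,b)_7: α=1, u≡5; β=0, v≡5 (mod 7); (5|7)=-1, (5|7)=-1; sign (−1)^0·-1^0·-1^1 = -1.
(a,b)_∞: sgn(-140252091)=−, sgn(646323)=+, so +1.
(a,b)_2: α=2, β=2; u≡5, v≡3 (mod 8); ε(u)ε(v)=0·1, αω(v)=2·1, βω(u)=2·1; sum ≡ 0  ⇒  +1.
(a,b)_31: α=1, u≡13; β=0, v≡2 (mod 31); (13|31)=-1, (2|31)=+1; sign (−1)^0·-1^0·+1^1 = +1.
(a,b)_19: α=1, u≡11; β=1, v≡11 (mod 19); (11|19)=+1, (11|19)=+1; sign (−1)^1·+1^1·+1^1 = -1.
(a,b)_3: α=1, u≡1; β=1, v≡2 (mod 3); (1|3)=+1, (2|3)=-1; sign (−1)^1·+1^1·-1^1 = +1.
(-140252091, 646323 / ℚ) ramifies at {7, 19, 23, 29}: a division algebra.

[7, 19, 23, 29]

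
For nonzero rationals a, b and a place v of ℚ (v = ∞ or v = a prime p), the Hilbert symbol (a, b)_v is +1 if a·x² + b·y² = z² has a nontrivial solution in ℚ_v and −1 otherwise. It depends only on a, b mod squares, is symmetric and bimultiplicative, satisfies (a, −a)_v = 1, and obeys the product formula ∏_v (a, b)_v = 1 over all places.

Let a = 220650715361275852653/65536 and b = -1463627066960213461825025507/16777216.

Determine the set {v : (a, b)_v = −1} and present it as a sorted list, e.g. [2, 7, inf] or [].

[11, 13]

(a, b) ≡ (7293, -323) mod (ℚ^×)²; places V = {2, 3, 7, 11, 13, 17, 19, 31, ∞}.
(a,b)_19: α=0, u≡9; β=3, v≡2 (mod 19); (9|19)=+1, (2|19)=-1; sign (−1)^0·+1^3·-1^0 = +1.
(a,b)_31: α=4, u≡28; β=6, v≡14 (mod 31); (28|31)=+1, (14|31)=+1; sign (−1)^0·+1^6·+1^4 = +1.
(a,b)_2: α=-16, β=-24; u≡5, v≡5 (mod 8); ε(u)ε(v)=0·0, αω(v)=-16·1, βω(u)=-24·1; sum ≡ 0  ⇒  +1.
(a,b)_17: α=3, u≡8; β=5, v≡4 (mod 17); (8|17)=+1, (4|17)=+1; sign (−1)^0·+1^5·+1^3 = +1.
(a,b)_3: α=5, u≡1; β=0, v≡1 (mod 3); (1|3)=+1, (1|3)=+1; sign (−1)^0·+1^0·+1^5 = +1.
(a,b)_11: α=1, u≡5; β=2, v≡6 (mod 11); (5|11)=+1, (6|11)=-1; sign (−1)^0·+1^2·-1^1 = -1.
(a,b)_13: α=5, u≡8; β=4, v≡2 (mod 13); (8|13)=-1, (2|13)=-1; sign (−1)^0·-1^4·-1^5 = -1.
(a,b)_7: α=2, u≡5; β=2, v≡3 (mod 7); (5|7)=-1, (3|7)=-1; sign (−1)^0·-1^2·-1^2 = +1.
(a,b)_∞: sgn(7293)=+, sgn(-323)=−, so +1.
(7293, -323 / ℚ) ramifies at {11, 13}: a division algebra.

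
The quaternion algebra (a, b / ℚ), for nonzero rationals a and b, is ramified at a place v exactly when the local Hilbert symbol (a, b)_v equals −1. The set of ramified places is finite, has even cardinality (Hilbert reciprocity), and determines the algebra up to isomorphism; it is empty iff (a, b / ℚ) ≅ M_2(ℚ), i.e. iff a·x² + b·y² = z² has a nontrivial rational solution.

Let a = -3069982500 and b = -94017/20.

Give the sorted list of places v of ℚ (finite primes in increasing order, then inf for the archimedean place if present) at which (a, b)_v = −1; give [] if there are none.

[2, 3, 5, 7, 13, inf]

Mod squares: a ≡ -897, b ≡ -3885. Check v ∈ {∞, 2, 3, 5, 7, 11, 13, 23, 37}.
v=2: v_2(a)=2, v_2(b)=-2; units ≡ 7, 3 (mod 8); ε·ε+αω+βω = 1·1+2·1+-2·0 ≡ 1  ⇒  (a,b)_2 = -1.
v=37: a=37^2·(≡33), b=37^1·(≡8) mod 37; (33|37)=+1, (8|37)=-1; (−1)^{2·1·18}·(+1)^1·(-1)^2 = +1.
v=3: a=3^1·(≡1), b=3^1·(≡1) mod 3; (1|3)=+1, (1|3)=+1; (−1)^{1·1·1}·(+1)^1·(+1)^1 = -1.
v=23: a=23^1·(≡10), b=23^0·(≡13) mod 23; (10|23)=-1, (13|23)=+1; (−1)^{1·0·11}·(-1)^0·(+1)^1 = +1.
v=5: a=5^4·(≡3), b=5^-1·(≡2) mod 5; (3|5)=-1, (2|5)=-1; (−1)^{4·-1·2}·(-1)^-1·(-1)^4 = -1.
v=13: a=13^1·(≡1), b=13^0·(≡11) mod 13; (1|13)=+1, (11|13)=-1; (−1)^{1·0·6}·(+1)^0·(-1)^1 = -1.
v=11: a=11^0·(≡9), b=11^2·(≡9) mod 11; (9|11)=+1, (9|11)=+1; (−1)^{0·2·5}·(+1)^2·(+1)^0 = +1.
v=7: a=7^0·(≡3), b=7^1·(≡5) mod 7; (3|7)=-1, (5|7)=-1; (−1)^{0·1·3}·(-1)^1·(-1)^0 = -1.
v=∞: -897 < 0 and -3885 < 0  ⇒  (a,b)_∞ = -1.
(-897, -3885 / ℚ) ramifies at {2, 3, 5, 7, 13, ∞}: a division algebra.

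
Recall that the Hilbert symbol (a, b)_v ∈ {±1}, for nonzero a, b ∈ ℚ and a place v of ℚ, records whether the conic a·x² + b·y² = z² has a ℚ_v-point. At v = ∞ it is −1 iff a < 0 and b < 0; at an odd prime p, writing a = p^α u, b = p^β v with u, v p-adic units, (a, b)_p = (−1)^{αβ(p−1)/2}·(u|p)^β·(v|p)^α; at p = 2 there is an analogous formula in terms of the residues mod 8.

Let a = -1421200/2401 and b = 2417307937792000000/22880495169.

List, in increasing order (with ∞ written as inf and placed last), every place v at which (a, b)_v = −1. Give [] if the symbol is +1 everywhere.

(a, b) ≡ (-3553, 187) mod (ℚ^×)²; places V = {2, 3, 5, 7, 11, 17, 19, ∞}.
(a,b)_2: α=4, β=16; u≡7, v≡3 (mod 8); ε(u)ε(v)=1·1, αω(v)=4·1, βω(u)=16·0; sum ≡ 1  ⇒  -1.
(a,b)_∞: sgn(-3553)=−, sgn(187)=+, so +1.
(a,b)_5: α=2, u≡2; β=6, v≡2 (mod 5); (2|5)=-1, (2|5)=-1; sign (−1)^0·-1^6·-1^2 = +1.
(a,b)_11: α=1, u≡2; β=3, v≡2 (mod 11); (2|11)=-1, (2|11)=-1; sign (−1)^1·-1^3·-1^1 = -1.
(a,b)_3: α=0, u≡2; β=-4, v≡1 (mod 3); (2|3)=-1, (1|3)=+1; sign (−1)^0·-1^-4·+1^0 = +1.
(a,b)_7: α=-4, u≡3; β=-10, v≡5 (mod 7); (3|7)=-1, (5|7)=-1; sign (−1)^0·-1^-10·-1^-4 = +1.
(a,b)_19: α=1, u≡14; β=2, v≡11 (mod 19); (14|19)=-1, (11|19)=+1; sign (−1)^0·-1^2·+1^1 = +1.
(a,b)_17: α=1, u≡10; β=3, v≡12 (mod 17); (10|17)=-1, (12|17)=-1; sign (−1)^0·-1^3·-1^1 = +1.
(-3553, 187 / ℚ) ramifies at {2, 11}: a division algebra.

[2, 11]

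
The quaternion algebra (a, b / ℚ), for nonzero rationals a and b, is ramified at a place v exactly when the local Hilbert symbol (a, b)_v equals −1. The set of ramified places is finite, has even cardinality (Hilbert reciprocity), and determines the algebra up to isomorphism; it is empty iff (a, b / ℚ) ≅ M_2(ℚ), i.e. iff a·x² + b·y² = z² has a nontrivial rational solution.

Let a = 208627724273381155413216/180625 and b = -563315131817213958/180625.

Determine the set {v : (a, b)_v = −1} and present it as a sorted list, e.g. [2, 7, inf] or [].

[2, 43]

Mod squares: a ≡ 6734, b ≡ -368033302. Check v ∈ {∞, 2, 3, 5, 7, 13, 17, 23, 31, 37, 41, 43}.
v=41: a=41^4·(≡31), b=41^1·(≡31) mod 41; (31|41)=+1, (31|41)=+1; (−1)^{4·1·20}·(+1)^1·(+1)^4 = +1.
v=43: a=43^2·(≡20), b=43^1·(≡36) mod 43; (20|43)=-1, (36|43)=+1; (−1)^{2·1·21}·(-1)^1·(+1)^2 = -1.
v=5: a=5^-4·(≡4), b=5^-4·(≡3) mod 5; (4|5)=+1, (3|5)=-1; (−1)^{-4·-4·2}·(+1)^-4·(-1)^-4 = +1.
v=23: a=23^2·(≡13), b=23^2·(≡8) mod 23; (13|23)=+1, (8|23)=+1; (−1)^{2·2·11}·(+1)^2·(+1)^2 = +1.
v=31: a=31^2·(≡19), b=31^1·(≡8) mod 31; (19|31)=+1, (8|31)=+1; (−1)^{2·1·15}·(+1)^1·(+1)^2 = +1.
v=2: v_2(a)=5, v_2(b)=1; units ≡ 7, 5 (mod 8); ε·ε+αω+βω = 1·0+5·1+1·0 ≡ 1  ⇒  (a,b)_2 = -1.
v=37: a=37^1·(≡12), b=37^1·(≡10) mod 37; (12|37)=+1, (10|37)=+1; (−1)^{1·1·18}·(+1)^1·(+1)^1 = +1.
v=13: a=13^1·(≡6), b=13^1·(≡11) mod 13; (6|13)=-1, (11|13)=-1; (−1)^{1·1·6}·(-1)^1·(-1)^1 = +1.
v=3: a=3^6·(≡2), b=3^10·(≡2) mod 3; (2|3)=-1, (2|3)=-1; (−1)^{6·10·1}·(-1)^10·(-1)^6 = +1.
v=∞: 6734 > 0 and -368033302 < 0  ⇒  (a,b)_∞ = +1.
v=17: a=17^-2·(≡16), b=17^-2·(≡15) mod 17; (16|17)=+1, (15|17)=+1; (−1)^{-2·-2·8}·(+1)^-2·(+1)^-2 = +1.
v=7: a=7^1·(≡5), b=7^3·(≡1) mod 7; (5|7)=-1, (1|7)=+1; (−1)^{1·3·3}·(-1)^3·(+1)^1 = +1.
Ram(6734, -368033302) = {2, 43}; no ℚ_2-point on the conic.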